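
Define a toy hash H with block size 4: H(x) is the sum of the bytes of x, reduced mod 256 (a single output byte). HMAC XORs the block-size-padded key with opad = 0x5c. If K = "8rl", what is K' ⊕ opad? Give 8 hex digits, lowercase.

642e305c

Key "8rl" = 38 72 6c is 3 bytes ≤ B = 4; zero-pad to 4 bytes: K' = 38 72 6c 00.
XOR each byte with 0x5c: 38⊕5c=64, 72⊕5c=2e, 6c⊕5c=30, 00⊕5c=5c.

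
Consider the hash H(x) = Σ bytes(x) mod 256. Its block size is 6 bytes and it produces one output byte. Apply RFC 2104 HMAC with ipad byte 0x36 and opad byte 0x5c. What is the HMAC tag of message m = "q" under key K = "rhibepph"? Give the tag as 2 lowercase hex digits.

bd

Key "rhibepph" = 72 68 69 62 65 70 70 68 is 8 bytes > B = 6, so hash it first: H(key) = 52, then zero-pad to 6 bytes: K' = 52 00 00 00 00 00.
K' ⊕ ipad = 64 36 36 36 36 36.  K' ⊕ opad = 0e 5c 5c 5c 5c 5c.
Inner input = (K'⊕ipad) ∥ m = 64 36 36 36 36 36 ∥ 71.
Inner hash: sum = 100+54+54+54+54+54+113 = 483; mod 256 = 227 → e3.
Outer input = (K'⊕opad) ∥ inner = 0e 5c 5c 5c 5c 5c ∥ e3.
Outer hash (tag): sum = 14+92+92+92+92+92+227 = 701; mod 256 = 189 → bd.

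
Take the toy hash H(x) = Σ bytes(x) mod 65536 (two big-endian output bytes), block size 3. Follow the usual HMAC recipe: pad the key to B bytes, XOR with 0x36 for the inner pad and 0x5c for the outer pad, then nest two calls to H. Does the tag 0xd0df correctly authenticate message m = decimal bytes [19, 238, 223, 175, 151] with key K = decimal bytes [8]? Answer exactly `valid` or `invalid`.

invalid

Key decimal bytes [8] = 08 is 1 byte ≤ B = 3; zero-pad to 3 bytes: K' = 08 00 00.
K' ⊕ ipad = 3e 36 36; K' ⊕ opad = 54 5c 5c.
Inner hash: sum = 62+54+54+19+238+223+175+151 = 976 → 03 d0.
Outer hash (recomputed tag): sum = 84+92+92+3+208 = 479 → 01 df.
Recomputed tag = 01df; claimed = d0df → mismatch.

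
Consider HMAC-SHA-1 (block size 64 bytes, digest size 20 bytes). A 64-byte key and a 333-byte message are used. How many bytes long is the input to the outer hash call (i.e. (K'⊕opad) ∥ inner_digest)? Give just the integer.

Key is 64 ≤ 64 bytes, zero-padded: |K'| = 64.
Outer input = (K'⊕opad) ∥ H(inner) → 64 + 20 = 84 bytes.

84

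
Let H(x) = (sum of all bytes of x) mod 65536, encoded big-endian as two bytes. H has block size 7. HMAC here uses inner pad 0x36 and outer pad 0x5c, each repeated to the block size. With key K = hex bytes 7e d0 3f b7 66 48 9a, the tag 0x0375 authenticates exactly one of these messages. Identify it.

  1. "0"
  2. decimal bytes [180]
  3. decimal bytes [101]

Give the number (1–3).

1

Key hex bytes 7e d0 3f b7 66 48 9a is exactly B = 7 bytes: K' = 7e d0 3f b7 66 48 9a.
K' ⊕ ipad = 48 e6 09 81 50 7e ac; K' ⊕ opad = 22 8c 63 eb 3a 14 c6.
m1: inner = H(48 e6 09 81 50 7e ac 30) = 03 62; tag = H(22 8c 63 eb 3a 14 c6 03 62) = 0375 ← matches
m2: inner = H(48 e6 09 81 50 7e ac b4) = 03 e6; tag = H(22 8c 63 eb 3a 14 c6 03 e6) = 03f9
m3: inner = H(48 e6 09 81 50 7e ac 65) = 03 97; tag = H(22 8c 63 eb 3a 14 c6 03 97) = 03aa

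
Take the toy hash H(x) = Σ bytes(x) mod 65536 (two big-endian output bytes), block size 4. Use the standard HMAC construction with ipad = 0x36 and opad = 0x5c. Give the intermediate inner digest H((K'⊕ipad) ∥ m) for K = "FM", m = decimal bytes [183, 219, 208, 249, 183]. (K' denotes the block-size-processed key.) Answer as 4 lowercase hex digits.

0569

Key "FM" = 46 4d is 2 bytes ≤ B = 4; zero-pad to 4 bytes: K' = 46 4d 00 00.
K' ⊕ ipad = 70 7b 36 36.
Inner input = 70 7b 36 36 ∥ b7 db d0 f9 b7.
Inner hash: sum = 112+123+54+54+183+219+208+249+183 = 1385 → 05 69.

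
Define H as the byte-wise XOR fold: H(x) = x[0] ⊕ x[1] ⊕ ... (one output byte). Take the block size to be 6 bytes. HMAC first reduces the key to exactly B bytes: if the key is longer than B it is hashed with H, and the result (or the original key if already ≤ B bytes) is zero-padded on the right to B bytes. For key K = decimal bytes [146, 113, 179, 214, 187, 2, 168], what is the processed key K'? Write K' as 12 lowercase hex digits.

|K| = 7 > B = 6, so first hash the key.
H(K): XOR 92⊕71⊕b3⊕d6⊕bb⊕02⊕a8 = 97.
Zero-pad H(K) = 97 to 6 bytes: K' = 97 00 00 00 00 00.

970000000000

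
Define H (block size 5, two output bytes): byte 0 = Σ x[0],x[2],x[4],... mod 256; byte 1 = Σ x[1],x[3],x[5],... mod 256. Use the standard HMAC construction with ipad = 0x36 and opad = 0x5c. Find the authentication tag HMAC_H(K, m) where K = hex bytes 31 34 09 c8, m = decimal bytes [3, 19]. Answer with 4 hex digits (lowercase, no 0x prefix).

Key hex bytes 31 34 09 c8 is 4 bytes ≤ B = 5; zero-pad to 5 bytes: K' = 31 34 09 c8 00.
K' ⊕ ipad = 07 02 3f fe 36.  K' ⊕ opad = 6d 68 55 94 5c.
Inner input = (K'⊕ipad) ∥ m = 07 02 3f fe 36 ∥ 03 13.
Inner hash: even-index sum = 143 mod 256 = 143; odd-index sum = 259 mod 256 = 3 → 8f 03.
Outer input = (K'⊕opad) ∥ inner = 6d 68 55 94 5c ∥ 8f 03.
Outer hash (tag): even-index sum = 289 mod 256 = 33; odd-index sum = 395 mod 256 = 139 → 21 8b.

218b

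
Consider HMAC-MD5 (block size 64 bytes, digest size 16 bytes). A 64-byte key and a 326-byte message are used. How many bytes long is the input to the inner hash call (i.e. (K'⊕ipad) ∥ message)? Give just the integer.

390

Key is 64 ≤ 64 bytes, zero-padded: |K'| = 64.
Inner input = (K'⊕ipad) ∥ m → 64 + 326 = 390 bytes.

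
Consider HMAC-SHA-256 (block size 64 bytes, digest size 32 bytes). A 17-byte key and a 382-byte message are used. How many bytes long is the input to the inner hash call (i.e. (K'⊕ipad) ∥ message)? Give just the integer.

Key is 17 ≤ 64 bytes, zero-padded: |K'| = 64.
Inner input = (K'⊕ipad) ∥ m → 64 + 382 = 446 bytes.

446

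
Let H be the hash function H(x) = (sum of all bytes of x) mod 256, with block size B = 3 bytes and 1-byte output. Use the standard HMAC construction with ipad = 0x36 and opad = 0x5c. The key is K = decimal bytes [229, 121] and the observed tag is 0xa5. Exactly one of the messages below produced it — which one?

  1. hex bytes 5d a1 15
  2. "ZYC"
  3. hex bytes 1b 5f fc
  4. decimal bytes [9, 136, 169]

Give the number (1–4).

Key decimal bytes [229, 121] = e5 79 is 2 bytes ≤ B = 3; zero-pad to 3 bytes: K' = e5 79 00.
K' ⊕ ipad = d3 4f 36; K' ⊕ opad = b9 25 5c.
m1: inner = H(d3 4f 36 5d a1 15) = 6b; tag = H(b9 25 5c 6b) = a5 ← matches
m2: inner = H(d3 4f 36 5a 59 43) = 4e; tag = H(b9 25 5c 4e) = 88
m3: inner = H(d3 4f 36 1b 5f fc) = ce; tag = H(b9 25 5c ce) = 08
m4: inner = H(d3 4f 36 09 88 a9) = 92; tag = H(b9 25 5c 92) = cc

1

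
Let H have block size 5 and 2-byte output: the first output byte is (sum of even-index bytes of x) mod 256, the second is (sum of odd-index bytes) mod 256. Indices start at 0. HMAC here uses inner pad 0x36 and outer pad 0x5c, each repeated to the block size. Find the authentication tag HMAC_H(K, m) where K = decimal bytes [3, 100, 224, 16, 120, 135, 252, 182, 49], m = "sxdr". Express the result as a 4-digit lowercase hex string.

205d

Key decimal bytes [3, 100, 224, 16, 120, 135, 252, 182, 49] = 03 64 e0 10 78 87 fc b6 31 is 9 bytes > B = 5, so hash it first: H(key) = 88 b1, then zero-pad to 5 bytes: K' = 88 b1 00 00 00.
K' ⊕ ipad = be 87 36 36 36.  K' ⊕ opad = d4 ed 5c 5c 5c.
Inner input = (K'⊕ipad) ∥ m = be 87 36 36 36 ∥ 73 78 64 72.
Inner hash: even-index sum = 532 mod 256 = 20; odd-index sum = 404 mod 256 = 148 → 14 94.
Outer input = (K'⊕opad) ∥ inner = d4 ed 5c 5c 5c ∥ 14 94.
Outer hash (tag): even-index sum = 544 mod 256 = 32; odd-index sum = 349 mod 256 = 93 → 20 5d.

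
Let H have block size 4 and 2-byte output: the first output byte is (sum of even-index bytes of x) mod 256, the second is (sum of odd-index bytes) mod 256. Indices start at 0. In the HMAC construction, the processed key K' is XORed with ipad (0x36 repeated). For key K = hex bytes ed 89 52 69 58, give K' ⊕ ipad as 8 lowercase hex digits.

Key hex bytes ed 89 52 69 58 is 5 bytes > B = 4, so hash it first: H(key) = 97 f2, then zero-pad to 4 bytes: K' = 97 f2 00 00.
XOR each byte with 0x36: 97⊕36=a1, f2⊕36=c4, 00⊕36=36, 00⊕36=36.

a1c43636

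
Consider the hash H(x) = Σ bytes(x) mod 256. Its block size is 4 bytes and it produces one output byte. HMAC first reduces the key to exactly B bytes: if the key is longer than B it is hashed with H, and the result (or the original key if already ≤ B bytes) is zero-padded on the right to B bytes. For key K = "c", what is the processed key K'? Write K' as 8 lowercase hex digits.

63000000

Key "c" = 63 is 1 byte ≤ B = 4; zero-pad to 4 bytes: K' = 63 00 00 00.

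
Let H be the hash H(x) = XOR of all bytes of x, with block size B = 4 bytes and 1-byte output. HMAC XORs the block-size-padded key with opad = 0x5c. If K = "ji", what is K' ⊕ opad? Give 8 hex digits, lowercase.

36355c5c

Key "ji" = 6a 69 is 2 bytes ≤ B = 4; zero-pad to 4 bytes: K' = 6a 69 00 00.
XOR each byte with 0x5c: 6a⊕5c=36, 69⊕5c=35, 00⊕5c=5c, 00⊕5c=5c.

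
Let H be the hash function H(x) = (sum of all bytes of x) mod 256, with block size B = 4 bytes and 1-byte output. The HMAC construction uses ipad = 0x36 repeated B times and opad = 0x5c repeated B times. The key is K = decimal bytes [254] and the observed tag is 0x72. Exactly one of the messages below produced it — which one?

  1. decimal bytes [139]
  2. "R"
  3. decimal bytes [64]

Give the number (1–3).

2

Key decimal bytes [254] = fe is 1 byte ≤ B = 4; zero-pad to 4 bytes: K' = fe 00 00 00.
K' ⊕ ipad = c8 36 36 36; K' ⊕ opad = a2 5c 5c 5c.
m1: inner = H(c8 36 36 36 8b) = f5; tag = H(a2 5c 5c 5c f5) = ab
m2: inner = H(c8 36 36 36 52) = bc; tag = H(a2 5c 5c 5c bc) = 72 ← matches
m3: inner = H(c8 36 36 36 40) = aa; tag = H(a2 5c 5c 5c aa) = 60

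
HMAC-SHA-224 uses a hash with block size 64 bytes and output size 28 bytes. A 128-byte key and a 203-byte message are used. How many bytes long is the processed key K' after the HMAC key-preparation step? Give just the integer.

Key is 128 > 64 bytes, so it is hashed to 28 bytes then zero-padded to 64: |K'| = 64.

64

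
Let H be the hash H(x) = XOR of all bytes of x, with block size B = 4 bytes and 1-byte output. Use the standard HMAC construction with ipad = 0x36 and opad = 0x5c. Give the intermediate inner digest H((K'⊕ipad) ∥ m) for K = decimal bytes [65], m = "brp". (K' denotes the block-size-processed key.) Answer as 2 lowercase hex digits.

21

Key decimal bytes [65] = 41 is 1 byte ≤ B = 4; zero-pad to 4 bytes: K' = 41 00 00 00.
K' ⊕ ipad = 77 36 36 36.
Inner input = 77 36 36 36 ∥ 62 72 70.
Inner hash: XOR 77⊕36⊕36⊕36⊕62⊕72⊕70 = 21.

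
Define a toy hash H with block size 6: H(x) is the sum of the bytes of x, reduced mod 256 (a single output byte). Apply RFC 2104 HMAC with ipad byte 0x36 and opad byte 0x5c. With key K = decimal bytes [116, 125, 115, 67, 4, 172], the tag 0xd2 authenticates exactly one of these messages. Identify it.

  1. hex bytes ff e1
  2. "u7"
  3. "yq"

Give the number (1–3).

1

Key decimal bytes [116, 125, 115, 67, 4, 172] = 74 7d 73 43 04 ac is exactly B = 6 bytes: K' = 74 7d 73 43 04 ac.
K' ⊕ ipad = 42 4b 45 75 32 9a; K' ⊕ opad = 28 21 2f 1f 58 f0.
m1: inner = H(42 4b 45 75 32 9a ff e1) = f3; tag = H(28 21 2f 1f 58 f0 f3) = d2 ← matches
m2: inner = H(42 4b 45 75 32 9a 75 37) = bf; tag = H(28 21 2f 1f 58 f0 bf) = 9e
m3: inner = H(42 4b 45 75 32 9a 79 71) = fd; tag = H(28 21 2f 1f 58 f0 fd) = dc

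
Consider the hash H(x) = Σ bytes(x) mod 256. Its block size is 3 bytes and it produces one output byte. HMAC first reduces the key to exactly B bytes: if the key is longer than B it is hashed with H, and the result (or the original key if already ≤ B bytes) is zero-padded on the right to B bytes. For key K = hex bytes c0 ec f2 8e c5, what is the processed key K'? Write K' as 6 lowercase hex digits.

|K| = 5 > B = 3, so first hash the key.
H(K): sum = 192+236+242+142+197 = 1009; mod 256 = 241 → f1.
Zero-pad H(K) = f1 to 3 bytes: K' = f1 00 00.

f10000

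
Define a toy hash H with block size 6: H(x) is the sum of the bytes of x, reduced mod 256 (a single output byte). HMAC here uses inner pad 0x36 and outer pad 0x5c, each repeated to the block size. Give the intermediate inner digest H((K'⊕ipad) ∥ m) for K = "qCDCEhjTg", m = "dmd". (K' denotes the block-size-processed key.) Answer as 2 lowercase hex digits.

7e

Key "qCDCEhjTg" = 71 43 44 43 45 68 6a 54 67 is 9 bytes > B = 6, so hash it first: H(key) = 0d, then zero-pad to 6 bytes: K' = 0d 00 00 00 00 00.
K' ⊕ ipad = 3b 36 36 36 36 36.
Inner input = 3b 36 36 36 36 36 ∥ 64 6d 64.
Inner hash: sum = 59+54+54+54+54+54+100+109+100 = 638; mod 256 = 126 → 7e.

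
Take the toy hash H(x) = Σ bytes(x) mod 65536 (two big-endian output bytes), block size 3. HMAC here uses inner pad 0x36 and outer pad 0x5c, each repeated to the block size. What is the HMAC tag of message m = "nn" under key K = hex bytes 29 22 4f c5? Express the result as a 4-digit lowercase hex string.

Key hex bytes 29 22 4f c5 is 4 bytes > B = 3, so hash it first: H(key) = 01 5f, then zero-pad to 3 bytes: K' = 01 5f 00.
K' ⊕ ipad = 37 69 36.  K' ⊕ opad = 5d 03 5c.
Inner input = (K'⊕ipad) ∥ m = 37 69 36 ∥ 6e 6e.
Inner hash: sum = 55+105+54+110+110 = 434 → 01 b2.
Outer input = (K'⊕opad) ∥ inner = 5d 03 5c ∥ 01 b2.
Outer hash (tag): sum = 93+3+92+1+178 = 367 → 01 6f.

016f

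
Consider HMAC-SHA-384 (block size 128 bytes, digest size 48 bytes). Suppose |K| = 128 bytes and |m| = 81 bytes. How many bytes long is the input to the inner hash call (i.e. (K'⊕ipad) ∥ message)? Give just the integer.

209

Key is 128 ≤ 128 bytes, zero-padded: |K'| = 128.
Inner input = (K'⊕ipad) ∥ m → 128 + 81 = 209 bytes.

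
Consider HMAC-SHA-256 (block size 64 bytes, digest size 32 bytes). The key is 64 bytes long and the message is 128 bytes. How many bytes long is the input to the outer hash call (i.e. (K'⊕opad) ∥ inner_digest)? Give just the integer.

96

Key is 64 ≤ 64 bytes, zero-padded: |K'| = 64.
Outer input = (K'⊕opad) ∥ H(inner) → 64 + 32 = 96 bytes.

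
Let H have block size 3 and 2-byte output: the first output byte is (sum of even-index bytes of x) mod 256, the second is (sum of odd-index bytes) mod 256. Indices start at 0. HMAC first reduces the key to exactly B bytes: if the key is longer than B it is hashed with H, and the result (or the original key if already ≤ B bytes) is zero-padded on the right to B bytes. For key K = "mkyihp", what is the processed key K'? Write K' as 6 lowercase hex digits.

|K| = 6 > B = 3, so first hash the key.
H(K): even-index sum = 334 mod 256 = 78; odd-index sum = 324 mod 256 = 68 → 4e 44.
Zero-pad H(K) = 4e 44 to 3 bytes: K' = 4e 44 00.

4e4400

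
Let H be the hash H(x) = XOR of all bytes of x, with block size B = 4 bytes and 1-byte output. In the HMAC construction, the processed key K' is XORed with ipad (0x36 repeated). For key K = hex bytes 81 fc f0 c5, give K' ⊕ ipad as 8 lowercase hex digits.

Key hex bytes 81 fc f0 c5 is exactly B = 4 bytes: K' = 81 fc f0 c5.
XOR each byte with 0x36: 81⊕36=b7, fc⊕36=ca, f0⊕36=c6, c5⊕36=f3.

b7cac6f3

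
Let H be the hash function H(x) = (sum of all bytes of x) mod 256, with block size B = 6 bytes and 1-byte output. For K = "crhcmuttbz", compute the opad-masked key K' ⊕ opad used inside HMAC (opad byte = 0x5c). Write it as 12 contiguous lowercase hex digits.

1a5c5c5c5c5c

Key "crhcmuttbz" = 63 72 68 63 6d 75 74 74 62 7a is 10 bytes > B = 6, so hash it first: H(key) = 46, then zero-pad to 6 bytes: K' = 46 00 00 00 00 00.
XOR each byte with 0x5c: 46⊕5c=1a, 00⊕5c=5c, 00⊕5c=5c, 00⊕5c=5c, 00⊕5c=5c, 00⊕5c=5c.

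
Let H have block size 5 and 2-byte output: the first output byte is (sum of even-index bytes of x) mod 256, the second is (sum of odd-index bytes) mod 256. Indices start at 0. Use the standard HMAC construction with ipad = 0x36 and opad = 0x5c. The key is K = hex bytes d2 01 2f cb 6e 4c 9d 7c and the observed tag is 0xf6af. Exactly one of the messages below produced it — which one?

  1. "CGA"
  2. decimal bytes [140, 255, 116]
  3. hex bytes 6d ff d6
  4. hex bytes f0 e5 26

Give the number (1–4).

Key hex bytes d2 01 2f cb 6e 4c 9d 7c is 8 bytes > B = 5, so hash it first: H(key) = 0c 94, then zero-pad to 5 bytes: K' = 0c 94 00 00 00.
K' ⊕ ipad = 3a a2 36 36 36; K' ⊕ opad = 50 c8 5c 5c 5c.
m1: inner = H(3a a2 36 36 36 43 47 41) = ed 5c; tag = H(50 c8 5c 5c 5c ed 5c) = 6411
m2: inner = H(3a a2 36 36 36 8c ff 74) = a5 d8; tag = H(50 c8 5c 5c 5c a5 d8) = e0c9
m3: inner = H(3a a2 36 36 36 6d ff d6) = a5 1b; tag = H(50 c8 5c 5c 5c a5 1b) = 23c9
m4: inner = H(3a a2 36 36 36 f0 e5 26) = 8b ee; tag = H(50 c8 5c 5c 5c 8b ee) = f6af ← matches

4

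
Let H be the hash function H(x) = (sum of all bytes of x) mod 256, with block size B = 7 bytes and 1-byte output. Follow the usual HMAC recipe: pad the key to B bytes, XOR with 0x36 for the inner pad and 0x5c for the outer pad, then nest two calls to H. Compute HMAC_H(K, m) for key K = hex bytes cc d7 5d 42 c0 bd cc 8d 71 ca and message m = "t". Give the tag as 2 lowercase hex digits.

Key hex bytes cc d7 5d 42 c0 bd cc 8d 71 ca is 10 bytes > B = 7, so hash it first: H(key) = 53, then zero-pad to 7 bytes: K' = 53 00 00 00 00 00 00.
K' ⊕ ipad = 65 36 36 36 36 36 36.  K' ⊕ opad = 0f 5c 5c 5c 5c 5c 5c.
Inner input = (K'⊕ipad) ∥ m = 65 36 36 36 36 36 36 ∥ 74.
Inner hash: sum = 101+54+54+54+54+54+54+116 = 541; mod 256 = 29 → 1d.
Outer input = (K'⊕opad) ∥ inner = 0f 5c 5c 5c 5c 5c 5c ∥ 1d.
Outer hash (tag): sum = 15+92+92+92+92+92+92+29 = 596; mod 256 = 84 → 54.

54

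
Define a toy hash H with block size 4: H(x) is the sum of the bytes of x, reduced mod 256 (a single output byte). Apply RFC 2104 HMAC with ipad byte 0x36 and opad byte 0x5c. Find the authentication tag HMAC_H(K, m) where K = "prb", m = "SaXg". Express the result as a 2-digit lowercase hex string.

Key "prb" = 70 72 62 is 3 bytes ≤ B = 4; zero-pad to 4 bytes: K' = 70 72 62 00.
K' ⊕ ipad = 46 44 54 36.  K' ⊕ opad = 2c 2e 3e 5c.
Inner input = (K'⊕ipad) ∥ m = 46 44 54 36 ∥ 53 61 58 67.
Inner hash: sum = 70+68+84+54+83+97+88+103 = 647; mod 256 = 135 → 87.
Outer input = (K'⊕opad) ∥ inner = 2c 2e 3e 5c ∥ 87.
Outer hash (tag): sum = 44+46+62+92+135 = 379; mod 256 = 123 → 7b.

7b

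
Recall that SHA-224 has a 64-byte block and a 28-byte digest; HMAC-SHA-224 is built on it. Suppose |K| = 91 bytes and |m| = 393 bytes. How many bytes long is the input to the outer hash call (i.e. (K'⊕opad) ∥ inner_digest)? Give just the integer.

Key is 91 > 64 bytes, so it is hashed to 28 bytes then zero-padded to 64: |K'| = 64.
Outer input = (K'⊕opad) ∥ H(inner) → 64 + 28 = 92 bytes.

92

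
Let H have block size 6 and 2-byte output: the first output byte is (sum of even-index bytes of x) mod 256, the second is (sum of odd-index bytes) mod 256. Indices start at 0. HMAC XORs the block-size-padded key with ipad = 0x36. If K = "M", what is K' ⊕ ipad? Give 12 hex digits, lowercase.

Key "M" = 4d is 1 byte ≤ B = 6; zero-pad to 6 bytes: K' = 4d 00 00 00 00 00.
XOR each byte with 0x36: 4d⊕36=7b, 00⊕36=36, 00⊕36=36, 00⊕36=36, 00⊕36=36, 00⊕36=36.

7b3636363636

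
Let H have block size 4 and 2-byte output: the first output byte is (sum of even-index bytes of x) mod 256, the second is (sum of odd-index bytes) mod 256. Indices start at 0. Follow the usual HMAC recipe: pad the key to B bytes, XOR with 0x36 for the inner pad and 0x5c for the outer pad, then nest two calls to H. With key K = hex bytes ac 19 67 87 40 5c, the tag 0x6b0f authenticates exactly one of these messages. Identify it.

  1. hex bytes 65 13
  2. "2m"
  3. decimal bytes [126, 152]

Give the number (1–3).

Key hex bytes ac 19 67 87 40 5c is 6 bytes > B = 4, so hash it first: H(key) = 53 fc, then zero-pad to 4 bytes: K' = 53 fc 00 00.
K' ⊕ ipad = 65 ca 36 36; K' ⊕ opad = 0f a0 5c 5c.
m1: inner = H(65 ca 36 36 65 13) = 00 13; tag = H(0f a0 5c 5c 00 13) = 6b0f ← matches
m2: inner = H(65 ca 36 36 32 6d) = cd 6d; tag = H(0f a0 5c 5c cd 6d) = 3869
m3: inner = H(65 ca 36 36 7e 98) = 19 98; tag = H(0f a0 5c 5c 19 98) = 8494

1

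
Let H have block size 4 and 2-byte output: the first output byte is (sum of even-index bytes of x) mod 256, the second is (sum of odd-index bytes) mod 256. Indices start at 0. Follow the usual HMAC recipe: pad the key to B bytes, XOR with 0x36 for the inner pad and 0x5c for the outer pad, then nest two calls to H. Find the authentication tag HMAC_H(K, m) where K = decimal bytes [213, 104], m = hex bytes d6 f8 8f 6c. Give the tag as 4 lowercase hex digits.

Key decimal bytes [213, 104] = d5 68 is 2 bytes ≤ B = 4; zero-pad to 4 bytes: K' = d5 68 00 00.
K' ⊕ ipad = e3 5e 36 36.  K' ⊕ opad = 89 34 5c 5c.
Inner input = (K'⊕ipad) ∥ m = e3 5e 36 36 ∥ d6 f8 8f 6c.
Inner hash: even-index sum = 638 mod 256 = 126; odd-index sum = 504 mod 256 = 248 → 7e f8.
Outer input = (K'⊕opad) ∥ inner = 89 34 5c 5c ∥ 7e f8.
Outer hash (tag): even-index sum = 355 mod 256 = 99; odd-index sum = 392 mod 256 = 136 → 63 88.

6388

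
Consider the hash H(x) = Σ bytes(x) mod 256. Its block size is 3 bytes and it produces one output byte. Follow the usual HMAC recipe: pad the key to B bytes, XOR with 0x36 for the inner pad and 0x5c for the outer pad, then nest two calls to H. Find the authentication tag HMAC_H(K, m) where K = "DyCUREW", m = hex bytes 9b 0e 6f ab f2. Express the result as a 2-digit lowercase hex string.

Key "DyCUREW" = 44 79 43 55 52 45 57 is 7 bytes > B = 3, so hash it first: H(key) = 43, then zero-pad to 3 bytes: K' = 43 00 00.
K' ⊕ ipad = 75 36 36.  K' ⊕ opad = 1f 5c 5c.
Inner input = (K'⊕ipad) ∥ m = 75 36 36 ∥ 9b 0e 6f ab f2.
Inner hash: sum = 117+54+54+155+14+111+171+242 = 918; mod 256 = 150 → 96.
Outer input = (K'⊕opad) ∥ inner = 1f 5c 5c ∥ 96.
Outer hash (tag): sum = 31+92+92+150 = 365; mod 256 = 109 → 6d.

6d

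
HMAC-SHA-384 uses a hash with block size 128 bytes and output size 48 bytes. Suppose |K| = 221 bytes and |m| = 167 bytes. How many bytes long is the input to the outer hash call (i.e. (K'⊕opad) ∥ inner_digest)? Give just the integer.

176

Key is 221 > 128 bytes, so it is hashed to 48 bytes then zero-padded to 128: |K'| = 128.
Outer input = (K'⊕opad) ∥ H(inner) → 128 + 48 = 176 bytes.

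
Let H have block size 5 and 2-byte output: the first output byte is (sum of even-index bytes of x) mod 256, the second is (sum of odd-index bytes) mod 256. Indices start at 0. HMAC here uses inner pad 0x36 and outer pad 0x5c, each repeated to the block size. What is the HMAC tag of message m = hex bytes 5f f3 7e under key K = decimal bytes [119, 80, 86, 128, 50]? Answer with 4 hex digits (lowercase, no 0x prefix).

Key decimal bytes [119, 80, 86, 128, 50] = 77 50 56 80 32 is exactly B = 5 bytes: K' = 77 50 56 80 32.
K' ⊕ ipad = 41 66 60 b6 04.  K' ⊕ opad = 2b 0c 0a dc 6e.
Inner input = (K'⊕ipad) ∥ m = 41 66 60 b6 04 ∥ 5f f3 7e.
Inner hash: even-index sum = 408 mod 256 = 152; odd-index sum = 505 mod 256 = 249 → 98 f9.
Outer input = (K'⊕opad) ∥ inner = 2b 0c 0a dc 6e ∥ 98 f9.
Outer hash (tag): even-index sum = 412 mod 256 = 156; odd-index sum = 384 mod 256 = 128 → 9c 80.

9c80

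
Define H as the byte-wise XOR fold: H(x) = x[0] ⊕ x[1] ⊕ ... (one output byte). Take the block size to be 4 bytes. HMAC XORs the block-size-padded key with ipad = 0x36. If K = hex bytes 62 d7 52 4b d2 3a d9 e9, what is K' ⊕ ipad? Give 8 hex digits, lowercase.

42363636

Key hex bytes 62 d7 52 4b d2 3a d9 e9 is 8 bytes > B = 4, so hash it first: H(key) = 74, then zero-pad to 4 bytes: K' = 74 00 00 00.
XOR each byte with 0x36: 74⊕36=42, 00⊕36=36, 00⊕36=36, 00⊕36=36.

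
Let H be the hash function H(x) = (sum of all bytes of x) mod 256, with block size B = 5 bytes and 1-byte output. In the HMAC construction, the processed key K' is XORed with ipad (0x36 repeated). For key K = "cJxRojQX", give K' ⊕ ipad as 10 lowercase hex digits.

Key "cJxRojQX" = 63 4a 78 52 6f 6a 51 58 is 8 bytes > B = 5, so hash it first: H(key) = f9, then zero-pad to 5 bytes: K' = f9 00 00 00 00.
XOR each byte with 0x36: f9⊕36=cf, 00⊕36=36, 00⊕36=36, 00⊕36=36, 00⊕36=36.

cf36363636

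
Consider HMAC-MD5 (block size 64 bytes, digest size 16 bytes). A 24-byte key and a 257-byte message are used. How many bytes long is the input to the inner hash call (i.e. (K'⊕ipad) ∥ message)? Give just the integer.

Key is 24 ≤ 64 bytes, zero-padded: |K'| = 64.
Inner input = (K'⊕ipad) ∥ m → 64 + 257 = 321 bytes.

321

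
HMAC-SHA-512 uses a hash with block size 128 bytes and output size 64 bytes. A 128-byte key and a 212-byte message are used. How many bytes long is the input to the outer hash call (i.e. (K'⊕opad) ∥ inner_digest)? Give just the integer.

192

Key is 128 ≤ 128 bytes, zero-padded: |K'| = 128.
Outer input = (K'⊕opad) ∥ H(inner) → 128 + 64 = 192 bytes.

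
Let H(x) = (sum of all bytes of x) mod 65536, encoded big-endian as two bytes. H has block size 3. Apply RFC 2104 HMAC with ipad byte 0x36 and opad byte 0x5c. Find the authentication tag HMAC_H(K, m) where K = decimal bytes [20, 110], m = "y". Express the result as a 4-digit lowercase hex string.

0100

Key decimal bytes [20, 110] = 14 6e is 2 bytes ≤ B = 3; zero-pad to 3 bytes: K' = 14 6e 00.
K' ⊕ ipad = 22 58 36.  K' ⊕ opad = 48 32 5c.
Inner input = (K'⊕ipad) ∥ m = 22 58 36 ∥ 79.
Inner hash: sum = 34+88+54+121 = 297 → 01 29.
Outer input = (K'⊕opad) ∥ inner = 48 32 5c ∥ 01 29.
Outer hash (tag): sum = 72+50+92+1+41 = 256 → 01 00.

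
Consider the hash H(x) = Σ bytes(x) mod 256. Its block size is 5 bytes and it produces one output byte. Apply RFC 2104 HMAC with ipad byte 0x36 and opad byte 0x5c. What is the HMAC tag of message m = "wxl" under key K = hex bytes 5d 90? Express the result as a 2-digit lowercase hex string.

Key hex bytes 5d 90 is 2 bytes ≤ B = 5; zero-pad to 5 bytes: K' = 5d 90 00 00 00.
K' ⊕ ipad = 6b a6 36 36 36.  K' ⊕ opad = 01 cc 5c 5c 5c.
Inner input = (K'⊕ipad) ∥ m = 6b a6 36 36 36 ∥ 77 78 6c.
Inner hash: sum = 107+166+54+54+54+119+120+108 = 782; mod 256 = 14 → 0e.
Outer input = (K'⊕opad) ∥ inner = 01 cc 5c 5c 5c ∥ 0e.
Outer hash (tag): sum = 1+204+92+92+92+14 = 495; mod 256 = 239 → ef.

ef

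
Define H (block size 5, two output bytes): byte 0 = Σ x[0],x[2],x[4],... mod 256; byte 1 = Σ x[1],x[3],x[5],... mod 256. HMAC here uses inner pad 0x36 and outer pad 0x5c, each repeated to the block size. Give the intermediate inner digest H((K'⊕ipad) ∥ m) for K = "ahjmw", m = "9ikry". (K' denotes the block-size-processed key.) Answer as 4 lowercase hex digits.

Key "ahjmw" = 61 68 6a 6d 77 is exactly B = 5 bytes: K' = 61 68 6a 6d 77.
K' ⊕ ipad = 57 5e 5c 5b 41.
Inner input = 57 5e 5c 5b 41 ∥ 39 69 6b 72 79.
Inner hash: even-index sum = 463 mod 256 = 207; odd-index sum = 470 mod 256 = 214 → cf d6.

cfd6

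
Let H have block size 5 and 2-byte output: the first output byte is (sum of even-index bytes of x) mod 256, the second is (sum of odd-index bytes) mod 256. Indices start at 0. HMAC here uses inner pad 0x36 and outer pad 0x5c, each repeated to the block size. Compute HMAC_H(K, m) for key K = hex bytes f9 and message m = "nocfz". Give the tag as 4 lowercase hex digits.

14c8

Key hex bytes f9 is 1 byte ≤ B = 5; zero-pad to 5 bytes: K' = f9 00 00 00 00.
K' ⊕ ipad = cf 36 36 36 36.  K' ⊕ opad = a5 5c 5c 5c 5c.
Inner input = (K'⊕ipad) ∥ m = cf 36 36 36 36 ∥ 6e 6f 63 66 7a.
Inner hash: even-index sum = 528 mod 256 = 16; odd-index sum = 439 mod 256 = 183 → 10 b7.
Outer input = (K'⊕opad) ∥ inner = a5 5c 5c 5c 5c ∥ 10 b7.
Outer hash (tag): even-index sum = 532 mod 256 = 20; odd-index sum = 200 mod 256 = 200 → 14 c8.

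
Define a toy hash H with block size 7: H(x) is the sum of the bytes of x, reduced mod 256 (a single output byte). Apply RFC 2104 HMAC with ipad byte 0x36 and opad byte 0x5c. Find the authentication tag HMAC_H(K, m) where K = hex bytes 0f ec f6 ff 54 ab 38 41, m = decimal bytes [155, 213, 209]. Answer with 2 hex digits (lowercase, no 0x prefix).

Key hex bytes 0f ec f6 ff 54 ab 38 41 is 8 bytes > B = 7, so hash it first: H(key) = 68, then zero-pad to 7 bytes: K' = 68 00 00 00 00 00 00.
K' ⊕ ipad = 5e 36 36 36 36 36 36.  K' ⊕ opad = 34 5c 5c 5c 5c 5c 5c.
Inner input = (K'⊕ipad) ∥ m = 5e 36 36 36 36 36 36 ∥ 9b d5 d1.
Inner hash: sum = 94+54+54+54+54+54+54+155+213+209 = 995; mod 256 = 227 → e3.
Outer input = (K'⊕opad) ∥ inner = 34 5c 5c 5c 5c 5c 5c ∥ e3.
Outer hash (tag): sum = 52+92+92+92+92+92+92+227 = 831; mod 256 = 63 → 3f.

3f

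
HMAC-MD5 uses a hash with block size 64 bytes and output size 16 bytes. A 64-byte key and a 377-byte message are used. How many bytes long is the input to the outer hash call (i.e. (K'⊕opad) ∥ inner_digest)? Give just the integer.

80

Key is 64 ≤ 64 bytes, zero-padded: |K'| = 64.
Outer input = (K'⊕opad) ∥ H(inner) → 64 + 16 = 80 bytes.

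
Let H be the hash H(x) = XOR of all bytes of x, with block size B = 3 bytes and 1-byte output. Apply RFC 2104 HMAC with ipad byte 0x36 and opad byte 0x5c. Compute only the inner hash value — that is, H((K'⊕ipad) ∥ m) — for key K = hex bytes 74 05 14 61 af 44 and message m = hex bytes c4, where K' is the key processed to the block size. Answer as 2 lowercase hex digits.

1d

Key hex bytes 74 05 14 61 af 44 is 6 bytes > B = 3, so hash it first: H(key) = ef, then zero-pad to 3 bytes: K' = ef 00 00.
K' ⊕ ipad = d9 36 36.
Inner input = d9 36 36 ∥ c4.
Inner hash: XOR d9⊕36⊕36⊕c4 = 1d.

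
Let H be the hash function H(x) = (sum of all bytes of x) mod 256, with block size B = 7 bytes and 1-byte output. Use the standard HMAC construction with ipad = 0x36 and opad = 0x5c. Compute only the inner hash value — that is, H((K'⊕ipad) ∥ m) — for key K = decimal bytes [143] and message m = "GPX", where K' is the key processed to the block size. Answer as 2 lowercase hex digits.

ec

Key decimal bytes [143] = 8f is 1 byte ≤ B = 7; zero-pad to 7 bytes: K' = 8f 00 00 00 00 00 00.
K' ⊕ ipad = b9 36 36 36 36 36 36.
Inner input = b9 36 36 36 36 36 36 ∥ 47 50 58.
Inner hash: sum = 185+54+54+54+54+54+54+71+80+88 = 748; mod 256 = 236 → ec.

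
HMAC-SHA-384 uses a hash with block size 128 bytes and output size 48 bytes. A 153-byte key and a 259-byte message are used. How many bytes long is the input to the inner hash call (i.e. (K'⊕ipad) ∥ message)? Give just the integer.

Key is 153 > 128 bytes, so it is hashed to 48 bytes then zero-padded to 128: |K'| = 128.
Inner input = (K'⊕ipad) ∥ m → 128 + 259 = 387 bytes.

387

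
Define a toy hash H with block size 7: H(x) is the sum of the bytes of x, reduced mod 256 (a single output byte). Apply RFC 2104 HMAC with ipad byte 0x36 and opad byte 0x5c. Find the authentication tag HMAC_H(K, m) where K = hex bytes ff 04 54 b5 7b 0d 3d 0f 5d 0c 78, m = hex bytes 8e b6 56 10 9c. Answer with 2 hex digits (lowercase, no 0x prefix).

46

Key hex bytes ff 04 54 b5 7b 0d 3d 0f 5d 0c 78 is 11 bytes > B = 7, so hash it first: H(key) = c1, then zero-pad to 7 bytes: K' = c1 00 00 00 00 00 00.
K' ⊕ ipad = f7 36 36 36 36 36 36.  K' ⊕ opad = 9d 5c 5c 5c 5c 5c 5c.
Inner input = (K'⊕ipad) ∥ m = f7 36 36 36 36 36 36 ∥ 8e b6 56 10 9c.
Inner hash: sum = 247+54+54+54+54+54+54+142+182+86+16+156 = 1153; mod 256 = 129 → 81.
Outer input = (K'⊕opad) ∥ inner = 9d 5c 5c 5c 5c 5c 5c ∥ 81.
Outer hash (tag): sum = 157+92+92+92+92+92+92+129 = 838; mod 256 = 70 → 46.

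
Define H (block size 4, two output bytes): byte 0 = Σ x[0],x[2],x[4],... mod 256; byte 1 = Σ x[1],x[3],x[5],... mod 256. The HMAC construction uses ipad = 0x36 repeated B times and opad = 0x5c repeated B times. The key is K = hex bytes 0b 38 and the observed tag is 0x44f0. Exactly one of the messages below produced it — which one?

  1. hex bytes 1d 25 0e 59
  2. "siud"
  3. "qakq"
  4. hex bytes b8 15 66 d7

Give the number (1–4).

Key hex bytes 0b 38 is 2 bytes ≤ B = 4; zero-pad to 4 bytes: K' = 0b 38 00 00.
K' ⊕ ipad = 3d 0e 36 36; K' ⊕ opad = 57 64 5c 5c.
m1: inner = H(3d 0e 36 36 1d 25 0e 59) = 9e c2; tag = H(57 64 5c 5c 9e c2) = 5182
m2: inner = H(3d 0e 36 36 73 69 75 64) = 5b 11; tag = H(57 64 5c 5c 5b 11) = 0ed1
m3: inner = H(3d 0e 36 36 71 61 6b 71) = 4f 16; tag = H(57 64 5c 5c 4f 16) = 02d6
m4: inner = H(3d 0e 36 36 b8 15 66 d7) = 91 30; tag = H(57 64 5c 5c 91 30) = 44f0 ← matches

4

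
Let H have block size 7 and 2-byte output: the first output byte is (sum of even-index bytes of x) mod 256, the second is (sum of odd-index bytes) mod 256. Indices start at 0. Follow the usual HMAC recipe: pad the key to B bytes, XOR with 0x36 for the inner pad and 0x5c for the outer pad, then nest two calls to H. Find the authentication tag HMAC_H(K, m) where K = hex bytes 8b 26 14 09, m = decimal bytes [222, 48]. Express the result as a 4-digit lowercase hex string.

3aa6

Key hex bytes 8b 26 14 09 is 4 bytes ≤ B = 7; zero-pad to 7 bytes: K' = 8b 26 14 09 00 00 00.
K' ⊕ ipad = bd 10 22 3f 36 36 36.  K' ⊕ opad = d7 7a 48 55 5c 5c 5c.
Inner input = (K'⊕ipad) ∥ m = bd 10 22 3f 36 36 36 ∥ de 30.
Inner hash: even-index sum = 379 mod 256 = 123; odd-index sum = 355 mod 256 = 99 → 7b 63.
Outer input = (K'⊕opad) ∥ inner = d7 7a 48 55 5c 5c 5c ∥ 7b 63.
Outer hash (tag): even-index sum = 570 mod 256 = 58; odd-index sum = 422 mod 256 = 166 → 3a a6.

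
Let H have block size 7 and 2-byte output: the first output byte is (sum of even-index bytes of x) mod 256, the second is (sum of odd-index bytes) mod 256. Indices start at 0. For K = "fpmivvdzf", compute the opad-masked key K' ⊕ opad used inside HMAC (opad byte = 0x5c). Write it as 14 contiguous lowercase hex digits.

Key "fpmivvdzf" = 66 70 6d 69 76 76 64 7a 66 is 9 bytes > B = 7, so hash it first: H(key) = 13 c9, then zero-pad to 7 bytes: K' = 13 c9 00 00 00 00 00.
XOR each byte with 0x5c: 13⊕5c=4f, c9⊕5c=95, 00⊕5c=5c, 00⊕5c=5c, 00⊕5c=5c, 00⊕5c=5c, 00⊕5c=5c.

4f955c5c5c5c5c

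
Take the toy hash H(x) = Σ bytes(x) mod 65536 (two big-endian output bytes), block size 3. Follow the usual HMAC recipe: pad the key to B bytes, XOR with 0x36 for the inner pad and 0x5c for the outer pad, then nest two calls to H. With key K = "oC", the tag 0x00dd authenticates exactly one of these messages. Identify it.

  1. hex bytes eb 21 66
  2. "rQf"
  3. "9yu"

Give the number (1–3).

Key "oC" = 6f 43 is 2 bytes ≤ B = 3; zero-pad to 3 bytes: K' = 6f 43 00.
K' ⊕ ipad = 59 75 36; K' ⊕ opad = 33 1f 5c.
m1: inner = H(59 75 36 eb 21 66) = 02 76; tag = H(33 1f 5c 02 76) = 0126
m2: inner = H(59 75 36 72 51 66) = 02 2d; tag = H(33 1f 5c 02 2d) = 00dd ← matches
m3: inner = H(59 75 36 39 79 75) = 02 2b; tag = H(33 1f 5c 02 2b) = 00db

2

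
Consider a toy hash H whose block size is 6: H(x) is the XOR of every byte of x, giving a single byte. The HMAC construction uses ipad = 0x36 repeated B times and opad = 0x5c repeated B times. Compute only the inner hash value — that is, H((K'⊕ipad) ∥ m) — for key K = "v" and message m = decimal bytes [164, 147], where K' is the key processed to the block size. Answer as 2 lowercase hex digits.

Key "v" = 76 is 1 byte ≤ B = 6; zero-pad to 6 bytes: K' = 76 00 00 00 00 00.
K' ⊕ ipad = 40 36 36 36 36 36.
Inner input = 40 36 36 36 36 36 ∥ a4 93.
Inner hash: XOR 40⊕36⊕36⊕36⊕36⊕36⊕a4⊕93 = 41.

41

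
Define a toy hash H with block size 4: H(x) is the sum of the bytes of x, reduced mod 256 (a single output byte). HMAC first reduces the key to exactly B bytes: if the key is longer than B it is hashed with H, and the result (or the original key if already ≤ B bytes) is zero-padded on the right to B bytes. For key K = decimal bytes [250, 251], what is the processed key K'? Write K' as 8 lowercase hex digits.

fafb0000

Key decimal bytes [250, 251] = fa fb is 2 bytes ≤ B = 4; zero-pad to 4 bytes: K' = fa fb 00 00.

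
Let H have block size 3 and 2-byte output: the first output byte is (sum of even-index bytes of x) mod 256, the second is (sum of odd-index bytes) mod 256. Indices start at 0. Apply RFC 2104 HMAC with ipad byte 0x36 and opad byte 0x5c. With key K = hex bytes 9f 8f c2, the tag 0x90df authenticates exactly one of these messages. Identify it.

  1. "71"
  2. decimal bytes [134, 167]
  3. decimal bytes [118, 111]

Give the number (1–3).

Key hex bytes 9f 8f c2 is exactly B = 3 bytes: K' = 9f 8f c2.
K' ⊕ ipad = a9 b9 f4; K' ⊕ opad = c3 d3 9e.
m1: inner = H(a9 b9 f4 37 31) = ce f0; tag = H(c3 d3 9e ce f0) = 51a1
m2: inner = H(a9 b9 f4 86 a7) = 44 3f; tag = H(c3 d3 9e 44 3f) = a017
m3: inner = H(a9 b9 f4 76 6f) = 0c 2f; tag = H(c3 d3 9e 0c 2f) = 90df ← matches

3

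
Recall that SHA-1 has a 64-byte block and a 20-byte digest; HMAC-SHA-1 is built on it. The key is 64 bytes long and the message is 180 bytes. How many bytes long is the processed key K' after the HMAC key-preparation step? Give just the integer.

Key is 64 ≤ 64 bytes, zero-padded: |K'| = 64.

64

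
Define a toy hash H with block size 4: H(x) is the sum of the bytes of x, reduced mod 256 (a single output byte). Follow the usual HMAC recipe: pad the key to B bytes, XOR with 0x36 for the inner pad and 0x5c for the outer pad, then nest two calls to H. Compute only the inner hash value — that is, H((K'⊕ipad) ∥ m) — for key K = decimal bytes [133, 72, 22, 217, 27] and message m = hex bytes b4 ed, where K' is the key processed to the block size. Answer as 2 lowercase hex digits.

Key decimal bytes [133, 72, 22, 217, 27] = 85 48 16 d9 1b is 5 bytes > B = 4, so hash it first: H(key) = d7, then zero-pad to 4 bytes: K' = d7 00 00 00.
K' ⊕ ipad = e1 36 36 36.
Inner input = e1 36 36 36 ∥ b4 ed.
Inner hash: sum = 225+54+54+54+180+237 = 804; mod 256 = 36 → 24.

24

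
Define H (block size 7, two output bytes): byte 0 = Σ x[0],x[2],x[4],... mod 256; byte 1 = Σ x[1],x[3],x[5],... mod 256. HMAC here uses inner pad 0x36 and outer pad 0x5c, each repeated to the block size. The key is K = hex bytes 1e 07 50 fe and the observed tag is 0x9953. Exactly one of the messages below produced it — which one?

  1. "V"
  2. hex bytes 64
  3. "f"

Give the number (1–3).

Key hex bytes 1e 07 50 fe is 4 bytes ≤ B = 7; zero-pad to 7 bytes: K' = 1e 07 50 fe 00 00 00.
K' ⊕ ipad = 28 31 66 c8 36 36 36; K' ⊕ opad = 42 5b 0c a2 5c 5c 5c.
m1: inner = H(28 31 66 c8 36 36 36 56) = fa 85; tag = H(42 5b 0c a2 5c 5c 5c fa 85) = 8b53
m2: inner = H(28 31 66 c8 36 36 36 64) = fa 93; tag = H(42 5b 0c a2 5c 5c 5c fa 93) = 9953 ← matches
m3: inner = H(28 31 66 c8 36 36 36 66) = fa 95; tag = H(42 5b 0c a2 5c 5c 5c fa 95) = 9b53

2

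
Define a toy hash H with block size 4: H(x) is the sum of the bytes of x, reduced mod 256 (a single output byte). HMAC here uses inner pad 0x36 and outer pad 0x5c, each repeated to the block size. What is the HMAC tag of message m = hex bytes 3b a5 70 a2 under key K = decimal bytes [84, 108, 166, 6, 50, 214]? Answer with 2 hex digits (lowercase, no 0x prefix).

Key decimal bytes [84, 108, 166, 6, 50, 214] = 54 6c a6 06 32 d6 is 6 bytes > B = 4, so hash it first: H(key) = 74, then zero-pad to 4 bytes: K' = 74 00 00 00.
K' ⊕ ipad = 42 36 36 36.  K' ⊕ opad = 28 5c 5c 5c.
Inner input = (K'⊕ipad) ∥ m = 42 36 36 36 ∥ 3b a5 70 a2.
Inner hash: sum = 66+54+54+54+59+165+112+162 = 726; mod 256 = 214 → d6.
Outer input = (K'⊕opad) ∥ inner = 28 5c 5c 5c ∥ d6.
Outer hash (tag): sum = 40+92+92+92+214 = 530; mod 256 = 18 → 12.

12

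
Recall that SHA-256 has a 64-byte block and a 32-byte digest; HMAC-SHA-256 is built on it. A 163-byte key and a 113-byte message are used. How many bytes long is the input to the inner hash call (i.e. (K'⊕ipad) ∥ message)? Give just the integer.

Key is 163 > 64 bytes, so it is hashed to 32 bytes then zero-padded to 64: |K'| = 64.
Inner input = (K'⊕ipad) ∥ m → 64 + 113 = 177 bytes.

177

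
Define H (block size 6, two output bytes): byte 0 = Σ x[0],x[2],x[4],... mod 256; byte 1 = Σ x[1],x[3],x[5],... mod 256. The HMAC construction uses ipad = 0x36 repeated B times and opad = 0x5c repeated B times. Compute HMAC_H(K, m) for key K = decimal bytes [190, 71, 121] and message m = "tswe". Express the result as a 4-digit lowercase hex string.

Key decimal bytes [190, 71, 121] = be 47 79 is 3 bytes ≤ B = 6; zero-pad to 6 bytes: K' = be 47 79 00 00 00.
K' ⊕ ipad = 88 71 4f 36 36 36.  K' ⊕ opad = e2 1b 25 5c 5c 5c.
Inner input = (K'⊕ipad) ∥ m = 88 71 4f 36 36 36 ∥ 74 73 77 65.
Inner hash: even-index sum = 504 mod 256 = 248; odd-index sum = 437 mod 256 = 181 → f8 b5.
Outer input = (K'⊕opad) ∥ inner = e2 1b 25 5c 5c 5c ∥ f8 b5.
Outer hash (tag): even-index sum = 603 mod 256 = 91; odd-index sum = 392 mod 256 = 136 → 5b 88.

5b88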